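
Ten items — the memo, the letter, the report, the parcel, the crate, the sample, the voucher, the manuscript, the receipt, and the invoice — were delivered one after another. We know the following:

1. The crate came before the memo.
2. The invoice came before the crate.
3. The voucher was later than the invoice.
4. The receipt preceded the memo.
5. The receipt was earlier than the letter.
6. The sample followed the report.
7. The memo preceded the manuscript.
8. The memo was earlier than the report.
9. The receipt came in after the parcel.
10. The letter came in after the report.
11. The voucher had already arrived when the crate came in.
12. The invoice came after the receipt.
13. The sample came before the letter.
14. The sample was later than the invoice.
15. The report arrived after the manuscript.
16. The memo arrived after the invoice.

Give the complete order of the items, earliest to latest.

The constraints fix every adjacent pair, so only one ordering works:
the parcel → the receipt → the invoice → the voucher → the crate → the memo → the manuscript → the report → the sample → the letter.

the parcel, the receipt, the invoice, the voucher, the crate, the memo, the manuscript, the report, the sample, the letter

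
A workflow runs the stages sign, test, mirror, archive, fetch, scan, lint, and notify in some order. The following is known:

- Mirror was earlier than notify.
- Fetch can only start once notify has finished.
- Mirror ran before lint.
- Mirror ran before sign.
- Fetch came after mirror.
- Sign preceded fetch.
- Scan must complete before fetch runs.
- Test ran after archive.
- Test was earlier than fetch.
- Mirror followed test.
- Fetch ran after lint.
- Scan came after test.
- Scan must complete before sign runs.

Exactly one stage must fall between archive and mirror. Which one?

Tracing the constraints gives archive → test → mirror, so test sits after archive and before mirror.
No other stage is forced both after archive and before mirror.

test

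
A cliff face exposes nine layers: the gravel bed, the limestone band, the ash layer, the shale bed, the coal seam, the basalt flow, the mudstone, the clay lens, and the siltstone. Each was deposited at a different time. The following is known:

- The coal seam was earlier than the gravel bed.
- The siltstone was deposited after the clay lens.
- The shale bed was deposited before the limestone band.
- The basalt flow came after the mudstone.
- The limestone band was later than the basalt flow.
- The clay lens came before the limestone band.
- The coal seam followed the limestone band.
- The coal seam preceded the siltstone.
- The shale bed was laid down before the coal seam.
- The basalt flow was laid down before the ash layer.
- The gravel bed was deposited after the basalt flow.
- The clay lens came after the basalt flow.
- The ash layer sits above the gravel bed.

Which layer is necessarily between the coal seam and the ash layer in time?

Tracing the constraints gives the coal seam → the gravel bed → the ash layer, so the gravel bed sits after the coal seam and before the ash layer.
No other layer is forced both after the coal seam and before the ash layer.

the gravel bed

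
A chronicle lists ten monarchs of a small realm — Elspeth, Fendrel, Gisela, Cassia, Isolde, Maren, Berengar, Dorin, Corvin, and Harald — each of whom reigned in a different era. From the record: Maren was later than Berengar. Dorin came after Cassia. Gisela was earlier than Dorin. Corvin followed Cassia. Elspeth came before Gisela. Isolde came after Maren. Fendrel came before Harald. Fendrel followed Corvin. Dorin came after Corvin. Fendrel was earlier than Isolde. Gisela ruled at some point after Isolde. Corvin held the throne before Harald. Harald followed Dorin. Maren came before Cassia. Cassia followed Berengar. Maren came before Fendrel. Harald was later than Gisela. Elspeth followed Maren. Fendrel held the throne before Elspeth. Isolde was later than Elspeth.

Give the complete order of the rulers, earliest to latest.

The constraints fix every adjacent pair, so only one ordering works:
Berengar → Maren → Cassia → Corvin → Fendrel → Elspeth → Isolde → Gisela → Dorin → Harald.

Berengar, Maren, Cassia, Corvin, Fendrel, Elspeth, Isolde, Gisela, Dorin, Harald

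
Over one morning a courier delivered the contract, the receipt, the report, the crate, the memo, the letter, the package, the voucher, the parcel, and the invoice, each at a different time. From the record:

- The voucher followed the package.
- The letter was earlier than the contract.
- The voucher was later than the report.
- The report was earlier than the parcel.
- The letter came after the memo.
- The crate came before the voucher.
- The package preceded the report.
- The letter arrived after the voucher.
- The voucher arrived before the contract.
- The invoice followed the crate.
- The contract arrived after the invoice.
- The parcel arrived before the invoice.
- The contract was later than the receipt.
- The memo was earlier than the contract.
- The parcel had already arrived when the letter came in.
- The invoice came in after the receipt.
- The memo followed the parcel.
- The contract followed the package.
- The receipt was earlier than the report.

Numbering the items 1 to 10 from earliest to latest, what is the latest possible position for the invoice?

The invoice must come before the contract — 1 item forced after it.
Everything else can be placed before the invoice in some valid order, so the invoice can sit as late as position 10 − 1 = 9.

9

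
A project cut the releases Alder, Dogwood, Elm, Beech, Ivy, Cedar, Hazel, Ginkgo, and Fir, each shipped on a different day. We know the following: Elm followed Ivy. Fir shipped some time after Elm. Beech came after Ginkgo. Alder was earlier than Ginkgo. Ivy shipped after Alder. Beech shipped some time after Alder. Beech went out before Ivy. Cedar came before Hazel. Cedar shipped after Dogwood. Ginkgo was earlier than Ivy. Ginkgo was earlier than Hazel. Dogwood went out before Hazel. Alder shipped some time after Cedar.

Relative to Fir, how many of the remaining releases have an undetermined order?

1

Forced before Fir: Alder, Beech, Cedar, Dogwood, Elm, Ginkgo, and Ivy.
That leaves Hazel with no forced order relative to Fir — 1.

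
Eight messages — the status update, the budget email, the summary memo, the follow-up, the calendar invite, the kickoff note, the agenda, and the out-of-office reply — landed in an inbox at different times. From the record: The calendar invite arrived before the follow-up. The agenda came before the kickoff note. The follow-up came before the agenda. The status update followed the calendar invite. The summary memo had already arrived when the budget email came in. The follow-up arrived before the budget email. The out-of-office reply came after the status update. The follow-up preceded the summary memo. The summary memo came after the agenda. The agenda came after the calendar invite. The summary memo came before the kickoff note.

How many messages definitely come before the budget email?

Directly stated before the budget email: the follow-up and the summary memo.
The agenda reaches the budget email via the agenda → the summary memo → the budget email.
The calendar invite reaches the budget email via the calendar invite → the follow-up → the budget email.
That's the agenda, the calendar invite, the follow-up, and the summary memo — 4 in all.

4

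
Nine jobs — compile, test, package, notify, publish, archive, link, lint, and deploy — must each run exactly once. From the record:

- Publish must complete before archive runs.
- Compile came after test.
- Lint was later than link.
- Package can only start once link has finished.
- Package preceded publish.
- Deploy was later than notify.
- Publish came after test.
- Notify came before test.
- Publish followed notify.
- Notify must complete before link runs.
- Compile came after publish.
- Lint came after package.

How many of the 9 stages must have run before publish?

4

Directly stated before publish: notify, package, and test.
Link reaches publish via link → package → publish.
No chain forces archive (or any of the others) ahead of publish.
That's link, notify, package, and test — 4 in all.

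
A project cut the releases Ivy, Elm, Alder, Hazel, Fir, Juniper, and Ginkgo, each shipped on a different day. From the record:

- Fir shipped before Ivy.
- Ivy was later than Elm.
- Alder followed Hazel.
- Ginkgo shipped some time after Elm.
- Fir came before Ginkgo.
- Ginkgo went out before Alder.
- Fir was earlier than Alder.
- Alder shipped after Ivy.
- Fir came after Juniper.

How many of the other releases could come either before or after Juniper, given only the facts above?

Forced after Juniper: Alder, Fir, Ginkgo, and Ivy.
That leaves Elm and Hazel with no forced order relative to Juniper — 2.

2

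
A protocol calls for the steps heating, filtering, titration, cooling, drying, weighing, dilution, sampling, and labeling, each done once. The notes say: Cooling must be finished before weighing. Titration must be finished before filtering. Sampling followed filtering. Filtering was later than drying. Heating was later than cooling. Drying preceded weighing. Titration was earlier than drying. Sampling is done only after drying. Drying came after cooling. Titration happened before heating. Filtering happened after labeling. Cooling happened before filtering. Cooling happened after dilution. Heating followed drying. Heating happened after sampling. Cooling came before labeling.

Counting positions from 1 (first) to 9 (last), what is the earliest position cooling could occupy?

Dilution must come before cooling — 1 forced predecessor.
Nothing else is forced ahead of cooling, so its earliest slot is position 1 + 1 = 2.

2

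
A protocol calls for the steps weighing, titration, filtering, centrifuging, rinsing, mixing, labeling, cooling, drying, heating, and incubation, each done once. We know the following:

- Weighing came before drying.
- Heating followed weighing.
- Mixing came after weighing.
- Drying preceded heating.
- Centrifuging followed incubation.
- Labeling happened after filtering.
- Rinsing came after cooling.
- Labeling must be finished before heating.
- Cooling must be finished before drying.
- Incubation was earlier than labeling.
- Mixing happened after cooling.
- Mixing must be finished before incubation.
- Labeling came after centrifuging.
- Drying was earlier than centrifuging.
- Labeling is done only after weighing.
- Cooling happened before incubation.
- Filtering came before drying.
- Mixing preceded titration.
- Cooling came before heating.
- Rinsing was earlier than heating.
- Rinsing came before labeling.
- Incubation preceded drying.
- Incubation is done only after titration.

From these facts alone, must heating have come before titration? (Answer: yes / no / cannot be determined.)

no

Tracing the constraints gives titration → incubation → labeling → heating, so titration must come before heating.
That means heating cannot be before titration.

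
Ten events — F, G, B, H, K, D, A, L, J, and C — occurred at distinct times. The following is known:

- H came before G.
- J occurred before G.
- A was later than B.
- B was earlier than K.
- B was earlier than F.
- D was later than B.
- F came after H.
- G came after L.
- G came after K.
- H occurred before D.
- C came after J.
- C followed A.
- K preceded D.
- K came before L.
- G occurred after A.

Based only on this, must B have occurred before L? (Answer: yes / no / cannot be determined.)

yes

Chain the constraints: B → K → L. Each link is directly stated, so B comes before L.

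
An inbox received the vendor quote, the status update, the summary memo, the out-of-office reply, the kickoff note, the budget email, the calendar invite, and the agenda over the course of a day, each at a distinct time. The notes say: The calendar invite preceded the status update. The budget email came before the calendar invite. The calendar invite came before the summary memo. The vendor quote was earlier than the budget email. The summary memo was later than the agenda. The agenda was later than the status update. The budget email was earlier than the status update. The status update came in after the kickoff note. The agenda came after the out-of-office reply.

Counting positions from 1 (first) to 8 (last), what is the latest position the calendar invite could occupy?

The calendar invite must come before the agenda, the status update, and the summary memo — 3 messages forced after it.
Everything else can be placed before the calendar invite in some valid order, so the calendar invite can sit as late as position 8 − 3 = 5.

5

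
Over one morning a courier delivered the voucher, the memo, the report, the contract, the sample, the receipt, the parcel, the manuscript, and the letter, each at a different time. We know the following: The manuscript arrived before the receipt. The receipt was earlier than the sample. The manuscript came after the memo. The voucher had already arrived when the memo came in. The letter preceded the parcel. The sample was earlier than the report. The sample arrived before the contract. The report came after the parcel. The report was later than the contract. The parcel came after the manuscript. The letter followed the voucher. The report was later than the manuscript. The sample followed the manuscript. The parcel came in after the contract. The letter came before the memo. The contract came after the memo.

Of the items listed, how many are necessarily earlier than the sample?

5

Directly stated before the sample: the manuscript and the receipt.
The letter reaches the sample via the letter → the memo → the manuscript → the sample.
The memo reaches the sample via the memo → the manuscript → the sample.
The voucher reaches the sample via the voucher → the memo → the manuscript → the sample.
No chain forces the contract (or any of the others) ahead of the sample.
That's the letter, the manuscript, the memo, the receipt, and the voucher — 5 in all.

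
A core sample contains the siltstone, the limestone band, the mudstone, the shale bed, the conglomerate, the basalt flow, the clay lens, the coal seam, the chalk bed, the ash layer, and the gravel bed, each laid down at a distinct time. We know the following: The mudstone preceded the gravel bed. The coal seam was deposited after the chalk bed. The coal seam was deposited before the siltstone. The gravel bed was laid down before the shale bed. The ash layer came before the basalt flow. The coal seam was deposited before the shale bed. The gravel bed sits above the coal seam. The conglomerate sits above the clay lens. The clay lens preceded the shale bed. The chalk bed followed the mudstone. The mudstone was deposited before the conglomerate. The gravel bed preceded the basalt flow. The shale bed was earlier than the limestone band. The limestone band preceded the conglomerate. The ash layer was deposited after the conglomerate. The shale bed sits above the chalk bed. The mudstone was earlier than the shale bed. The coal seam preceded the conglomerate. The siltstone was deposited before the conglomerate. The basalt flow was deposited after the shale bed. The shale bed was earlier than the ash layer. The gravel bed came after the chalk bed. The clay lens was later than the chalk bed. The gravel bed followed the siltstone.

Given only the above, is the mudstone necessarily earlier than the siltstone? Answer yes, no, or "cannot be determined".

Chain the constraints: the mudstone → the chalk bed → the coal seam → the siltstone. Each link is directly stated, so the mudstone comes before the siltstone.

yes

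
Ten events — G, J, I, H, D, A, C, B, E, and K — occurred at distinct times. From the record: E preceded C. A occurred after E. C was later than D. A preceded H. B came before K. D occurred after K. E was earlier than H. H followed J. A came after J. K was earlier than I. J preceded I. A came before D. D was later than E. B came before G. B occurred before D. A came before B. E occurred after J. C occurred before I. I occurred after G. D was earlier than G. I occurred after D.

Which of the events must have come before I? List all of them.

Directly stated before I: C, D, G, J, and K.
A reaches I via A → D → I.
B reaches I via B → D → I.
E reaches I via E → D → I.
No chain forces H ahead of I.

A, B, C, D, E, G, J, K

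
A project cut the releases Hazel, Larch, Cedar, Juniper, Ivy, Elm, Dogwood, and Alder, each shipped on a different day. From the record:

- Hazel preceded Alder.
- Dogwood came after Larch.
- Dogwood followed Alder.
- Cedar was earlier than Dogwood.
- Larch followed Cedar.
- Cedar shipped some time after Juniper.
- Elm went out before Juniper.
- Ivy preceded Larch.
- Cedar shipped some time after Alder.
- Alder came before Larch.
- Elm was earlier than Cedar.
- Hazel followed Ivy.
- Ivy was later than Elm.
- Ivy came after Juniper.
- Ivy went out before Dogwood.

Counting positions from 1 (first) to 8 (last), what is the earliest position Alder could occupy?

5

Elm, Hazel, Ivy, and Juniper must all come before Alder — 4 forced predecessors.
Nothing else is forced ahead of Alder, so its earliest slot is position 4 + 1 = 5.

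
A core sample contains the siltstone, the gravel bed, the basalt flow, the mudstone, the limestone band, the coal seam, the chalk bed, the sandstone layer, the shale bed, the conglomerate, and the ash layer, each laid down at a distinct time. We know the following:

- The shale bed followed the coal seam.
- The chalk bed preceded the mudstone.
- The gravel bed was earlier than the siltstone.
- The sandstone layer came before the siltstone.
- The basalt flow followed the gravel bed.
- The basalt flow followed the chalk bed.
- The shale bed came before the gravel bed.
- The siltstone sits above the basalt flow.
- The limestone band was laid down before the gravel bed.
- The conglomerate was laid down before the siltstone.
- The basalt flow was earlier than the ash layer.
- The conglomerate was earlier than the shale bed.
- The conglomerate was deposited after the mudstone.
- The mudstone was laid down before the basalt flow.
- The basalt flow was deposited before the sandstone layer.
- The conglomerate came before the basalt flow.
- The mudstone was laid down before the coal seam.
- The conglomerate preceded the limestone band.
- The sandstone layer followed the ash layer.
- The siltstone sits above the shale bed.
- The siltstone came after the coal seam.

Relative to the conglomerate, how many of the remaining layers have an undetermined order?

Forced before the conglomerate: the chalk bed and the mudstone; forced after the conglomerate: the ash layer, the basalt flow, the gravel bed, the limestone band, the sandstone layer, the shale bed, and the siltstone.
That leaves the coal seam with no forced order relative to the conglomerate — 1.

1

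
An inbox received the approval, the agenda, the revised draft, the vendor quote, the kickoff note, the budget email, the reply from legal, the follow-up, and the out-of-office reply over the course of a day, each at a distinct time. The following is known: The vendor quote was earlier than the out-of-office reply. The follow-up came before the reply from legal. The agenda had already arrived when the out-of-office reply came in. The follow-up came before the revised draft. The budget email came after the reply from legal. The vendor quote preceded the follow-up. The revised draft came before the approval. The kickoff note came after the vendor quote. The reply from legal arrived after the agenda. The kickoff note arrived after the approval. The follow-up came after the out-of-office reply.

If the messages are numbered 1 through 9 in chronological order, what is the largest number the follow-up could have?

4

The follow-up must come before the approval, the budget email, the kickoff note, the reply from legal, and the revised draft — 5 messages forced after it.
Everything else can be placed before the follow-up in some valid order, so the follow-up can sit as late as position 9 − 5 = 4.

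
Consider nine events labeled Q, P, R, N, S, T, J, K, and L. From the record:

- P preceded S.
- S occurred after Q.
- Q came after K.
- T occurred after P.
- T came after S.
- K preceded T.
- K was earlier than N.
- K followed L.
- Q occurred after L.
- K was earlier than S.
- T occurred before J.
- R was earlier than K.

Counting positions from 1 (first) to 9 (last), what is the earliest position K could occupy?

L and R must both come before K — 2 forced predecessors.
Nothing else is forced ahead of K, so its earliest slot is position 2 + 1 = 3.

3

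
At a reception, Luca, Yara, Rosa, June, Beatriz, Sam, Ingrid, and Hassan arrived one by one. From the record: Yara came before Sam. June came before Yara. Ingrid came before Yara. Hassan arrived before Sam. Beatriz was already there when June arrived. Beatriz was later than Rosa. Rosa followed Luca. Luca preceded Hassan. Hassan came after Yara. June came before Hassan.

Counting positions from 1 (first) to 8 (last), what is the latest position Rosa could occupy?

3

Rosa must come before Beatriz, Hassan, June, Sam, and Yara — 5 guests forced after them.
Everything else can be placed before Rosa in some valid order, so Rosa can sit as late as position 8 − 5 = 3.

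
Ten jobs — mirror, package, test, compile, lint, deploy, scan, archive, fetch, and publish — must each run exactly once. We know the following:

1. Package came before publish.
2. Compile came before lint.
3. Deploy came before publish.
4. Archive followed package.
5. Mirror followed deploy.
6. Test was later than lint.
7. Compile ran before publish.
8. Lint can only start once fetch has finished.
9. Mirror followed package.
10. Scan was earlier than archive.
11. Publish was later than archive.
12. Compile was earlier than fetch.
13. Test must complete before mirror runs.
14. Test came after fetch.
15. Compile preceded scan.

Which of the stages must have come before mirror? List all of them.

compile, deploy, fetch, lint, package, test

Directly stated before mirror: deploy, package, and test.
Compile reaches mirror via compile → fetch → test → mirror.
Fetch reaches mirror via fetch → test → mirror.
Lint reaches mirror via lint → test → mirror.
No chain forces publish (or any of the others) ahead of mirror.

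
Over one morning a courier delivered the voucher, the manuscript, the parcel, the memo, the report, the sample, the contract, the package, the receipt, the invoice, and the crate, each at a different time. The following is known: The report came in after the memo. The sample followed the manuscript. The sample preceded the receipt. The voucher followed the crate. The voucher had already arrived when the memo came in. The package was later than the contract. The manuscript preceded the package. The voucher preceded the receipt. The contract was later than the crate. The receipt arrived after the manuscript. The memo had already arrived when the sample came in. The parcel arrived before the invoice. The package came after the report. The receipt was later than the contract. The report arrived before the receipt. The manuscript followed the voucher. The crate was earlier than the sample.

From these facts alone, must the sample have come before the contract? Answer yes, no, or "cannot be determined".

No chain of stated constraints runs from the sample to the contract, and none runs from the contract to the sample either.
So the relative order of the sample and the contract is not fixed by the given facts.

cannot be determined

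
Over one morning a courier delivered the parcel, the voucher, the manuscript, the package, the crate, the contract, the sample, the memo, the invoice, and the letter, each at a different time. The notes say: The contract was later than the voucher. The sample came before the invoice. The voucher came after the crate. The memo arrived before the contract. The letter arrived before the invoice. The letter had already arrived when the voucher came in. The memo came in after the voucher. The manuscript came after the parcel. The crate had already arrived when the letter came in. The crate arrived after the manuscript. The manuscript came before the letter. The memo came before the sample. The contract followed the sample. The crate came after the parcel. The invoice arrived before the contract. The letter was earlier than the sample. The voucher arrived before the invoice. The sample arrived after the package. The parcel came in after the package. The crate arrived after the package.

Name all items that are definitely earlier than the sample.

the crate, the letter, the manuscript, the memo, the package, the parcel, the voucher

Directly stated before the sample: the letter, the memo, and the package.
The crate reaches the sample via the crate → the letter → the sample.
The manuscript reaches the sample via the manuscript → the letter → the sample.
The parcel reaches the sample via the parcel → the crate → the letter → the sample.
Likewise the voucher reaches the sample by chaining the stated constraints.
No chain forces the invoice (or any of the others) ahead of the sample.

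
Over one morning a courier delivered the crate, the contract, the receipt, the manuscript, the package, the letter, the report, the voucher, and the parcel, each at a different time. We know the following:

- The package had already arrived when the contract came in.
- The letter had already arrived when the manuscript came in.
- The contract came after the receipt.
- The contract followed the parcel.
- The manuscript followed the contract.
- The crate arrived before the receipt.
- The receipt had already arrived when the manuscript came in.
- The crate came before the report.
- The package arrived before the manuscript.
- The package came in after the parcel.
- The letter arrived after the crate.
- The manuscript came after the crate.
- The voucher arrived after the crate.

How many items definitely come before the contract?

4

Directly stated before the contract: the package, the parcel, and the receipt.
The crate reaches the contract via the crate → the receipt → the contract.
That's the crate, the package, the parcel, and the receipt — 4 in all.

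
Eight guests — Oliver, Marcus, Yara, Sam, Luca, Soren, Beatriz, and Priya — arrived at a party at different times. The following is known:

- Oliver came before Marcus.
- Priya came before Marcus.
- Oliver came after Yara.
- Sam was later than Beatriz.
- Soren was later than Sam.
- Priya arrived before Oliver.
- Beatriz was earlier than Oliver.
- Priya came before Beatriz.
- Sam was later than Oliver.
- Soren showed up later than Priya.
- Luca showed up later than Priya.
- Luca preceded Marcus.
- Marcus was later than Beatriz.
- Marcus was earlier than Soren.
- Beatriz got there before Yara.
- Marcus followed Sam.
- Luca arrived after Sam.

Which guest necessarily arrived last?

Soren

Every other guest has a chain of constraints placing them before Soren, so Soren is last.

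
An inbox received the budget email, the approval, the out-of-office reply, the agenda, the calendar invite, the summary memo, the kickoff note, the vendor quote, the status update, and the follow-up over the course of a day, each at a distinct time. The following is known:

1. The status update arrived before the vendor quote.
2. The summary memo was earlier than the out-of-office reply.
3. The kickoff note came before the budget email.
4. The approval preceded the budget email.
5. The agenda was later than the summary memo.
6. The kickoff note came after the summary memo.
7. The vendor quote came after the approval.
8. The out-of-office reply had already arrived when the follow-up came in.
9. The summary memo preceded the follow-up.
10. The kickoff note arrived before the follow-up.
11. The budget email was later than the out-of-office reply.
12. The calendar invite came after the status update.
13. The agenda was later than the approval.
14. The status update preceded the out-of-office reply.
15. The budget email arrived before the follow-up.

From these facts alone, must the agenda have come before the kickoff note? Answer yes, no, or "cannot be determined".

cannot be determined

No chain of stated constraints runs from the agenda to the kickoff note, and none runs from the kickoff note to the agenda either.
So the relative order of the agenda and the kickoff note is not fixed by the given facts.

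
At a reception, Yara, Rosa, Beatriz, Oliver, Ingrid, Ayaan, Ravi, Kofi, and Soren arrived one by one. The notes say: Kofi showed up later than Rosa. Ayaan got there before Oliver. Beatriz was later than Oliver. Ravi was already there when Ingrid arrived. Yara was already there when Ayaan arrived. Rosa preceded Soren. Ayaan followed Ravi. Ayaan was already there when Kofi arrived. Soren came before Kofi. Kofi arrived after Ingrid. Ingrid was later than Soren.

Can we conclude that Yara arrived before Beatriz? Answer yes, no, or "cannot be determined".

yes

Chain the constraints: Yara → Ayaan → Oliver → Beatriz. Each link is directly stated, so Yara comes before Beatriz.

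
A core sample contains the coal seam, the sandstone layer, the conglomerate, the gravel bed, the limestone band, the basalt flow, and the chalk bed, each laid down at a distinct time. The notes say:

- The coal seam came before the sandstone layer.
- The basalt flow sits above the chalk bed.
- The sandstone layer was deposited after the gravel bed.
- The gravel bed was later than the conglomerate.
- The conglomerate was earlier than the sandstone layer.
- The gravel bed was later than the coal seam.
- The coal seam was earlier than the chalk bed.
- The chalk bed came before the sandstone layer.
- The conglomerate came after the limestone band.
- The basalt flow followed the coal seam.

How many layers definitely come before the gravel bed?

Directly stated before the gravel bed: the coal seam and the conglomerate.
The limestone band reaches the gravel bed via the limestone band → the conglomerate → the gravel bed.
No chain forces the chalk bed (or any of the others) ahead of the gravel bed.
That's the coal seam, the conglomerate, and the limestone band — 3 in all.

3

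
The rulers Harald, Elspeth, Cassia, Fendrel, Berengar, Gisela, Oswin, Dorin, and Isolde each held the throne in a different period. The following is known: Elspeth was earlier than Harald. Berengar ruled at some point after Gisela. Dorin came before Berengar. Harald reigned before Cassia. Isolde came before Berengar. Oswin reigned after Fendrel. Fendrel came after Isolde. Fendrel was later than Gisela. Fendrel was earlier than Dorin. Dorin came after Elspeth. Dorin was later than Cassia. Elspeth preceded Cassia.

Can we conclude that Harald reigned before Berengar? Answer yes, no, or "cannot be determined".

Chain the constraints: Harald → Cassia → Dorin → Berengar. Each link is directly stated, so Harald comes before Berengar.

yes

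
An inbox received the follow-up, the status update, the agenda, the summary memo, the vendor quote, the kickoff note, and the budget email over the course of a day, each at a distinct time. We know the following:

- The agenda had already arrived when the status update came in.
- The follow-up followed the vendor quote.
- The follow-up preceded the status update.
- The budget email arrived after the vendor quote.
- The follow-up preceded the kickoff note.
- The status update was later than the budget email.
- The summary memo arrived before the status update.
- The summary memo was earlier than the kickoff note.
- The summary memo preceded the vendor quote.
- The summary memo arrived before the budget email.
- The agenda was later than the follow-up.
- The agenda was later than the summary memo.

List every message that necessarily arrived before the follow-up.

the summary memo, the vendor quote

Directly stated before the follow-up: the vendor quote.
The summary memo reaches the follow-up via the summary memo → the vendor quote → the follow-up.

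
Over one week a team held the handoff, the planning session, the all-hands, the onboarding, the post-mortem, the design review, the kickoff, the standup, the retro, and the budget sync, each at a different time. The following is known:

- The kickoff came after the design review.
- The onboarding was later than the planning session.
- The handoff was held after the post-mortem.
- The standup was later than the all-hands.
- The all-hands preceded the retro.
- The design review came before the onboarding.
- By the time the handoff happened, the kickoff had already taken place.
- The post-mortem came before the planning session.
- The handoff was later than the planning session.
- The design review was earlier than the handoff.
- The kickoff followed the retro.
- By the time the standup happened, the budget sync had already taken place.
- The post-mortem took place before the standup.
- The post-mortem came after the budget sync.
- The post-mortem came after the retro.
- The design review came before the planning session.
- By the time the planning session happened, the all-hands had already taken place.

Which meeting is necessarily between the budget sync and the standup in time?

the post-mortem

Tracing the constraints gives the budget sync → the post-mortem → the standup, so the post-mortem sits after the budget sync and before the standup.
No other meeting is forced both after the budget sync and before the standup.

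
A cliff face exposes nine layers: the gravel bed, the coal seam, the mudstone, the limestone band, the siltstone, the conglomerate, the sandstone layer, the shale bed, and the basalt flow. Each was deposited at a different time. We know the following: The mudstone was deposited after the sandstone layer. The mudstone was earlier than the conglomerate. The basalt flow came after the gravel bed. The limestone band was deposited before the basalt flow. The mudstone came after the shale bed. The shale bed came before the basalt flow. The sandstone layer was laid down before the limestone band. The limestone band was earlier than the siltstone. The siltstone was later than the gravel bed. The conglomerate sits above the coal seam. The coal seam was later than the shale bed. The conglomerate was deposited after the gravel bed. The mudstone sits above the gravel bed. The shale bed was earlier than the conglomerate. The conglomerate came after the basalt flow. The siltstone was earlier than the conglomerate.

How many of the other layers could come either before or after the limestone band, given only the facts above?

4

Forced before the limestone band: the sandstone layer; forced after the limestone band: the basalt flow, the conglomerate, and the siltstone.
That leaves the coal seam, the gravel bed, the mudstone, and the shale bed with no forced order relative to the limestone band — 4.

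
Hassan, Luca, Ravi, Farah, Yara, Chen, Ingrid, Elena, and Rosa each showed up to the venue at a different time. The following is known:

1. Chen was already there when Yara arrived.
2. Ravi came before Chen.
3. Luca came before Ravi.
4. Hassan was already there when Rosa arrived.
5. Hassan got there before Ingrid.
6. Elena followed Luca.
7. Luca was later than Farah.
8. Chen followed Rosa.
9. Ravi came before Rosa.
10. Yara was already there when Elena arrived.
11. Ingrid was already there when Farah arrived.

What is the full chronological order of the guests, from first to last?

The constraints fix every adjacent pair, so only one ordering works:
Hassan → Ingrid → Farah → Luca → Ravi → Rosa → Chen → Yara → Elena.

Hassan, Ingrid, Farah, Luca, Ravi, Rosa, Chen, Yara, Elena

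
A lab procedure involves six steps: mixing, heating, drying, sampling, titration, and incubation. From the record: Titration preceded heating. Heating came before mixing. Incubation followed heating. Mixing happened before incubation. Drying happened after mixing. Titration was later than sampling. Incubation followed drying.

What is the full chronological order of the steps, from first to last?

sampling, titration, heating, mixing, drying, incubation

The constraints fix every adjacent pair, so only one ordering works:
sampling → titration → heating → mixing → drying → incubation.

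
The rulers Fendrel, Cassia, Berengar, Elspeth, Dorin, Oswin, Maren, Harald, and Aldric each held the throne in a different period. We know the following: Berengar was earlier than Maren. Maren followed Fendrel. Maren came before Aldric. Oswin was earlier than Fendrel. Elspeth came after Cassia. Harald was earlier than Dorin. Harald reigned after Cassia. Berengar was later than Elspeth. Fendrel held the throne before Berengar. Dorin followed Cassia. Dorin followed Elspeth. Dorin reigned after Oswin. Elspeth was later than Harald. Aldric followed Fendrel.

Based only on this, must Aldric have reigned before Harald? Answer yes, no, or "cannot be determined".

Tracing the constraints gives Harald → Elspeth → Berengar → Maren → Aldric, so Harald must come before Aldric.
That means Aldric cannot be before Harald.

no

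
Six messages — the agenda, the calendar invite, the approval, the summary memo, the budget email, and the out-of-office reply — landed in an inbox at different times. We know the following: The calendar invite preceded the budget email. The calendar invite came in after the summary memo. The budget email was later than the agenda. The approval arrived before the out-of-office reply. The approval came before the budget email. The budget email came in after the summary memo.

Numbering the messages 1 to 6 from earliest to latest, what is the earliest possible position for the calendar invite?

The summary memo must come before the calendar invite — 1 forced predecessor.
Nothing else is forced ahead of the calendar invite, so its earliest slot is position 1 + 1 = 2.

2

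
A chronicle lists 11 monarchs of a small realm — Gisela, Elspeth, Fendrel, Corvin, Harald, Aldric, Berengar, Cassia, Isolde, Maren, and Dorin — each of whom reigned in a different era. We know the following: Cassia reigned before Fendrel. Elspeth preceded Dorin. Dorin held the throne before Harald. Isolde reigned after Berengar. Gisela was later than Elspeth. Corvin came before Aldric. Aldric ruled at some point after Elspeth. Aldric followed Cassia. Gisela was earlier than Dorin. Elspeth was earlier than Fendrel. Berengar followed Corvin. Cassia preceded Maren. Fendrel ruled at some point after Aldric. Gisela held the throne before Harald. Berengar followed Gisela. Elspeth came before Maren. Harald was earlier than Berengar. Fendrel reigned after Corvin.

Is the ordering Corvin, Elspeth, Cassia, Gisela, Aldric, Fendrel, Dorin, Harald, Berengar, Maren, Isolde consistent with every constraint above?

yes

Check each stated constraint against the proposed order — e.g. Elspeth is ahead of Maren; Corvin is ahead of Berengar. Every pair is in the required order; nothing is violated.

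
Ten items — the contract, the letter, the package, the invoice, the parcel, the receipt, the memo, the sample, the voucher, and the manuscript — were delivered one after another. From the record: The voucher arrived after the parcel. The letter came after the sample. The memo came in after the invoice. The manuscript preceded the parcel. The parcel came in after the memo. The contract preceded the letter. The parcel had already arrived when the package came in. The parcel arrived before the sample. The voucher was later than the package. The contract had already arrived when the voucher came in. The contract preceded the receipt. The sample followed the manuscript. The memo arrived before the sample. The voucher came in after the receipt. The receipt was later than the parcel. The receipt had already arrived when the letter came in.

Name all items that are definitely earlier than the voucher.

Directly stated before the voucher: the contract, the package, the parcel, and the receipt.
The invoice reaches the voucher via the invoice → the memo → the parcel → the voucher.
The manuscript reaches the voucher via the manuscript → the parcel → the voucher.
The memo reaches the voucher via the memo → the parcel → the voucher.
No chain forces the sample (or any of the others) ahead of the voucher.

the contract, the invoice, the manuscript, the memo, the package, the parcel, the receipt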